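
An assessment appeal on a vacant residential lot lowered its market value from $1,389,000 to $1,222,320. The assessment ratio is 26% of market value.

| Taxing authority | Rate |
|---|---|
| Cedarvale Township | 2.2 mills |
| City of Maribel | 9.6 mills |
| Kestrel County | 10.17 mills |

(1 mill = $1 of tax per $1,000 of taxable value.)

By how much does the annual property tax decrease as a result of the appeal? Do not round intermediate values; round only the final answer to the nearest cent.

$952.11

Old assessed value = $1,389,000 × 0.26 = $361,140
New assessed value = $1,222,320 × 0.26 = $317,803.2
Combined rate = 0.0022 + 0.0096 + 0.01017 = 0.02197
Old tax = $361,140 × 0.02197 = $7,934.2458
New tax = $317,803.2 × 0.02197 = $6,982.136304
Reduction = $7,934.2458 − $6,982.136304 = $952.109496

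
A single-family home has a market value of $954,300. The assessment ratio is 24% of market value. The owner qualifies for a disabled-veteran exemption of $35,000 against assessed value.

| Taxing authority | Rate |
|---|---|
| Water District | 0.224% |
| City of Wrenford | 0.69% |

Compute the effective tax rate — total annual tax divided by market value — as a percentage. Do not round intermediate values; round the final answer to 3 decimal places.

0.186%

Assessed value = $954,300 × 0.24 = $229,032
Taxable value = $229,032 − $35,000 = $194,032
Water District: $194,032 × 0.00224 = $434.63168
City of Wrenford: $194,032 × 0.0069 = $1,338.8208
Total tax = $1,773.45248
Effective rate = $1,773.45248 ÷ $954,300 = 0.186% of market value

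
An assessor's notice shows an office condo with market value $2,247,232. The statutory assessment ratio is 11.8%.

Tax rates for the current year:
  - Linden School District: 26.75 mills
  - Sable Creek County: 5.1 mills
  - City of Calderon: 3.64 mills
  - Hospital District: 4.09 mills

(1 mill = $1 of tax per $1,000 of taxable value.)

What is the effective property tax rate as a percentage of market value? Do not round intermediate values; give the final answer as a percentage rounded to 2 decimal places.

0.47%

Assessed value = $2,247,232 × 0.118 = $265,173.376
Linden School District: $265,173.376 × 0.02675 = $7,093.387808
Sable Creek County: $265,173.376 × 0.0051 = $1,352.3842176
City of Calderon: $265,173.376 × 0.00364 = $965.23108864
Hospital District: $265,173.376 × 0.00409 = $1,084.55910784
Total tax = $10,495.56222208
Effective rate = $10,495.56222208 ÷ $2,247,232 = 0.47% of market value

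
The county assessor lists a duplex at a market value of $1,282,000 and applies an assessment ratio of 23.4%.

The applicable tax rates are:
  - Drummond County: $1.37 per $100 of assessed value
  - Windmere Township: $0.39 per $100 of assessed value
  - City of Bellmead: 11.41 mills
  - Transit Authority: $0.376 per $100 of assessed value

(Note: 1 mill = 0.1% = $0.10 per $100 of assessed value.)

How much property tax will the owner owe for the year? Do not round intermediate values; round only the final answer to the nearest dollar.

Assessed value = $1,282,000 × 0.234 = $299,988
Drummond County: $299,988 × 0.0137 = $4,109.8356
Windmere Township: $299,988 × 0.0039 = $1,169.9532
City of Bellmead: $299,988 × 0.01141 = $3,422.86308
Transit Authority: $299,988 × 0.00376 = $1,127.95488
Total = $9,830.60676

$9,831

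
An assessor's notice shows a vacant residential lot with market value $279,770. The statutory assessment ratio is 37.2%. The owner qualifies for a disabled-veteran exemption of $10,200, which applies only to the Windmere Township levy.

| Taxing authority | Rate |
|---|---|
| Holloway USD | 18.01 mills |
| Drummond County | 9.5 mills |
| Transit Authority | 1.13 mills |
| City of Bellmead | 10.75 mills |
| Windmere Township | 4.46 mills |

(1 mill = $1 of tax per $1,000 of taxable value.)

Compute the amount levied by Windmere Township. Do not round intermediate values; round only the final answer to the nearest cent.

Assessed value = $279,770 × 0.372 = $104,074.44
Windmere Township taxable value = $104,074.44 − $10,200 = $93,874.44
Windmere Township levy = $93,874.44 × 0.00446 = $418.6800024

$418.68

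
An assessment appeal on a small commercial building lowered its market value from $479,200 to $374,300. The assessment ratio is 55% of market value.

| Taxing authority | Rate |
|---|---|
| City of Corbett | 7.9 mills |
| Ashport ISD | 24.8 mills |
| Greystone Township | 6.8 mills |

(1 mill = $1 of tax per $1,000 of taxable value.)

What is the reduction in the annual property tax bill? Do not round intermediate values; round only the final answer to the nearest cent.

Old assessed value = $479,200 × 0.55 = $263,560
New assessed value = $374,300 × 0.55 = $205,865
Combined rate = 0.0079 + 0.0248 + 0.0068 = 0.0395
Old tax = $263,560 × 0.0395 = $10,410.62
New tax = $205,865 × 0.0395 = $8,131.6675
Reduction = $10,410.62 − $8,131.6675 = $2,278.9525

$2,278.95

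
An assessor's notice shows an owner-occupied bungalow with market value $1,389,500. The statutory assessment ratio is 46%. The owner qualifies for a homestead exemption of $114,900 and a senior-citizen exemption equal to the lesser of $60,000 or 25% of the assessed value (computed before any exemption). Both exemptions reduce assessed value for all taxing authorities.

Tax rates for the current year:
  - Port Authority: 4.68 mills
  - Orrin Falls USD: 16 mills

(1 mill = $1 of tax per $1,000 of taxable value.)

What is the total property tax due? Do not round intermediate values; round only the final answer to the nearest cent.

$9,601.10

Assessed value = $1,389,500 × 0.46 = $639,170
Senior-citizen exemption = min($60,000, 25% × $639,170) = min($60,000, $159,792.5) = $60,000 (dollar cap binds)
Taxable value = $639,170 − $114,900 − $60,000 = $464,270
Port Authority: $464,270 × 0.00468 = $2,172.7836
Orrin Falls USD: $464,270 × 0.016 = $7,428.32
Total = $9,601.1036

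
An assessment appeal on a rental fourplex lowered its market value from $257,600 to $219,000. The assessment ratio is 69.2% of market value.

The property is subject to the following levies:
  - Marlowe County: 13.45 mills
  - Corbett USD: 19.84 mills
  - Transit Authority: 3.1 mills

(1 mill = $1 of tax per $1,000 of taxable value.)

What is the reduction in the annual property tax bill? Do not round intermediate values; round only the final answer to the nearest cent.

$972.02

Old assessed value = $257,600 × 0.692 = $178,259.2
New assessed value = $219,000 × 0.692 = $151,548
Combined rate = 0.01345 + 0.01984 + 0.0031 = 0.03639
Old tax = $178,259.2 × 0.03639 = $6,486.852288
New tax = $151,548 × 0.03639 = $5,514.83172
Reduction = $6,486.852288 − $5,514.83172 = $972.020568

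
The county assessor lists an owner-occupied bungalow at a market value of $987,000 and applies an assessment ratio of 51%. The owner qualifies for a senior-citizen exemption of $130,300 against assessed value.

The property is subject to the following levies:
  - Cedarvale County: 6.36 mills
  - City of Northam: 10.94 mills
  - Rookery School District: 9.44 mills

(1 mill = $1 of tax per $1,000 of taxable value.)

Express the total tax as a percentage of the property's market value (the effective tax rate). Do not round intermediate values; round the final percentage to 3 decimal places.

1.011%

Assessed value = $987,000 × 0.51 = $503,370
Taxable value = $503,370 − $130,300 = $373,070
Cedarvale County: $373,070 × 0.00636 = $2,372.7252
City of Northam: $373,070 × 0.01094 = $4,081.3858
Rookery School District: $373,070 × 0.00944 = $3,521.7808
Total tax = $9,975.8918
Effective rate = $9,975.8918 ÷ $987,000 = 1.011% of market value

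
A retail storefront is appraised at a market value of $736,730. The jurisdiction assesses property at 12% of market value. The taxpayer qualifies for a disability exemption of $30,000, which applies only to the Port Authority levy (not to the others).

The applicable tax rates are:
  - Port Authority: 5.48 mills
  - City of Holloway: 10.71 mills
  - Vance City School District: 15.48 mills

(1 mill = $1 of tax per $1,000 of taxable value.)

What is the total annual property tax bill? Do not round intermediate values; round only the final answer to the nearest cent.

Assessed value = $736,730 × 0.12 = $88,407.6
Port Authority: ($88,407.6 − $30,000) × 0.00548 = $58,407.6 × 0.00548 = $320.073648
City of Holloway: $88,407.6 × 0.01071 = $946.845396
Vance City School District: $88,407.6 × 0.01548 = $1,368.549648
Total = $2,635.468692

$2,635.47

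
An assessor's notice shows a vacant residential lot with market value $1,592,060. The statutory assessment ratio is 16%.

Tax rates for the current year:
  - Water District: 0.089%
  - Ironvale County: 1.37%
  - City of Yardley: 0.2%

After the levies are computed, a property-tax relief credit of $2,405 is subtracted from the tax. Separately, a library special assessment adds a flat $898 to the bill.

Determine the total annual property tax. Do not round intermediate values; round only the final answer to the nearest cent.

Assessed value = $1,592,060 × 0.16 = $254,729.6
Water District: $254,729.6 × 0.00089 = $226.709344
Ironvale County: $254,729.6 × 0.0137 = $3,489.79552
City of Yardley: $254,729.6 × 0.002 = $509.4592
Levies subtotal = $4,225.964064
After credit = $4,225.964064 − $2,405 = $1,820.964064
Total = $1,820.964064 + $898 = $2,718.964064

$2,718.96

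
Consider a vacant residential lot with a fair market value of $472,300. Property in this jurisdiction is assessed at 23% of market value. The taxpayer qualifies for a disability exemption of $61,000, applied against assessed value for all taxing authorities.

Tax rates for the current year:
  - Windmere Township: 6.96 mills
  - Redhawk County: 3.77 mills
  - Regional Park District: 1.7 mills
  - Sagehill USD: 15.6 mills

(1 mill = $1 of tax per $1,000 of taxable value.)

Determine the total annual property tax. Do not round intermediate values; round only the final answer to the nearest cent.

$1,335.04

Assessed value = $472,300 × 0.23 = $108,629
Taxable value = $108,629 − $61,000 = $47,629
Windmere Township: $47,629 × 0.00696 = $331.49784
Redhawk County: $47,629 × 0.00377 = $179.56133
Regional Park District: $47,629 × 0.0017 = $80.9693
Sagehill USD: $47,629 × 0.0156 = $743.0124
Total = $331.49784 + $179.56133 + $80.9693 + $743.0124 = $1,335.04087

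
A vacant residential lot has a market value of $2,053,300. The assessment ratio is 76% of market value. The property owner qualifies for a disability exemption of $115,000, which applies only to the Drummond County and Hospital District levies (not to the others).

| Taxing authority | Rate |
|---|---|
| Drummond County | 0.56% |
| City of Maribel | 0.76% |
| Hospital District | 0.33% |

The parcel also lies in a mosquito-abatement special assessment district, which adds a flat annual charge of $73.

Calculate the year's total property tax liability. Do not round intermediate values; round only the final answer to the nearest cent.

Assessed value = $2,053,300 × 0.76 = $1,560,508
Drummond County: ($1,560,508 − $115,000) × 0.0056 = $1,445,508 × 0.0056 = $8,094.8448
City of Maribel: $1,560,508 × 0.0076 = $11,859.8608
Hospital District: ($1,560,508 − $115,000) × 0.0033 = $1,445,508 × 0.0033 = $4,770.1764
Levies subtotal = $24,724.882
Total = $24,724.882 + $73 = $24,797.882

$24,797.88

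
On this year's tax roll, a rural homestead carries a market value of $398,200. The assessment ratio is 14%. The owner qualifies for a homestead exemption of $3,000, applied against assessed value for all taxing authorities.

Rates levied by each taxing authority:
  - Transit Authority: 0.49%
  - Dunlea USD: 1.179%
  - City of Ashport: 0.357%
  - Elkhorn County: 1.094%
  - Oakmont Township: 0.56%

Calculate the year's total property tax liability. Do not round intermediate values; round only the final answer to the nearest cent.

$1,941.13

Assessed value = $398,200 × 0.14 = $55,748
Taxable value = $55,748 − $3,000 = $52,748
Transit Authority: $52,748 × 0.0049 = $258.4652
Dunlea USD: $52,748 × 0.01179 = $621.89892
City of Ashport: $52,748 × 0.00357 = $188.31036
Elkhorn County: $52,748 × 0.01094 = $577.06312
Oakmont Township: $52,748 × 0.0056 = $295.3888
Total = $258.4652 + $621.89892 + $188.31036 + $577.06312 + $295.3888 = $1,941.1264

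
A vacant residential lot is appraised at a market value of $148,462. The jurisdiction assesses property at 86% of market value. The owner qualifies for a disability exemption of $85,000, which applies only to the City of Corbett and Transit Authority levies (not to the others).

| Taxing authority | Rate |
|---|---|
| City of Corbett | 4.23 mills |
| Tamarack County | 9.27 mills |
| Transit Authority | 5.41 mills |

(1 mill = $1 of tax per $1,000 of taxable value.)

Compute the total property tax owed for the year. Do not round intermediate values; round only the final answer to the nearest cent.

$1,594.98

Assessed value = $148,462 × 0.86 = $127,677.32
City of Corbett: ($127,677.32 − $85,000) × 0.00423 = $42,677.32 × 0.00423 = $180.5250636
Tamarack County: $127,677.32 × 0.00927 = $1,183.5687564
Transit Authority: ($127,677.32 − $85,000) × 0.00541 = $42,677.32 × 0.00541 = $230.8843012
Total = $1,594.9781212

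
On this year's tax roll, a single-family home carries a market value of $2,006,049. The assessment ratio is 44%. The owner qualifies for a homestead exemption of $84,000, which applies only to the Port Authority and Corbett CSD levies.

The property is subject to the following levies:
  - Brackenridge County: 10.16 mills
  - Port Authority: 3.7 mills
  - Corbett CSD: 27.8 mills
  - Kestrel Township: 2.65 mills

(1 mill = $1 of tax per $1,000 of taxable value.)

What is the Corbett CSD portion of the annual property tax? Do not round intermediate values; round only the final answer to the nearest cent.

Assessed value = $2,006,049 × 0.44 = $882,661.56
Corbett CSD taxable value = $882,661.56 − $84,000 = $798,661.56
Corbett CSD levy = $798,661.56 × 0.0278 = $22,202.791368

$22,202.79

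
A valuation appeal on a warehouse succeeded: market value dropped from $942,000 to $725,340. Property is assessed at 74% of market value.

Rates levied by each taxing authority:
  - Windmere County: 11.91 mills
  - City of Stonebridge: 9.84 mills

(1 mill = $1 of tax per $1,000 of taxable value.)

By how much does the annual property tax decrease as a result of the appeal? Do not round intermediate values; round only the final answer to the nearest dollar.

$3,487

Old assessed value = $942,000 × 0.74 = $697,080
New assessed value = $725,340 × 0.74 = $536,751.6
Combined rate = 0.01191 + 0.00984 = 0.02175
Old tax = $697,080 × 0.02175 = $15,161.49
New tax = $536,751.6 × 0.02175 = $11,674.3473
Reduction = $15,161.49 − $11,674.3473 = $3,487.1427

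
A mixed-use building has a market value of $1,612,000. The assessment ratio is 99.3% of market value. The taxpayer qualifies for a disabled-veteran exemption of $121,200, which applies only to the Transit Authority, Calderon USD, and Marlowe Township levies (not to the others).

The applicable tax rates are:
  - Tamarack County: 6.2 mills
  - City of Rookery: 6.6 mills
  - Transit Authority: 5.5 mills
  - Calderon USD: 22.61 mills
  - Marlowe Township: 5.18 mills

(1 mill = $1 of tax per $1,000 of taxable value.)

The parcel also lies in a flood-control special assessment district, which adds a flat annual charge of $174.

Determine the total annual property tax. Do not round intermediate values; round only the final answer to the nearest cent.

Assessed value = $1,612,000 × 0.993 = $1,600,716
Tamarack County: $1,600,716 × 0.0062 = $9,924.4392
City of Rookery: $1,600,716 × 0.0066 = $10,564.7256
Transit Authority: ($1,600,716 − $121,200) × 0.0055 = $1,479,516 × 0.0055 = $8,137.338
Calderon USD: ($1,600,716 − $121,200) × 0.02261 = $1,479,516 × 0.02261 = $33,451.85676
Marlowe Township: ($1,600,716 − $121,200) × 0.00518 = $1,479,516 × 0.00518 = $7,663.89288
Levies subtotal = $69,742.25244
Total = $69,742.25244 + $174 = $69,916.25244

$69,916.25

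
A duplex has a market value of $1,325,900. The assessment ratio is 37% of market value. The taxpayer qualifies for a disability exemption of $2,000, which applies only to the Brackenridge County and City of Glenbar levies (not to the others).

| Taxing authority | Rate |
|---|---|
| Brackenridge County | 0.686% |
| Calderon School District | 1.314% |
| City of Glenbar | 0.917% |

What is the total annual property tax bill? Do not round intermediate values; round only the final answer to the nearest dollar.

$14,278

Assessed value = $1,325,900 × 0.37 = $490,583
Brackenridge County: ($490,583 − $2,000) × 0.00686 = $488,583 × 0.00686 = $3,351.67938
Calderon School District: $490,583 × 0.01314 = $6,446.26062
City of Glenbar: ($490,583 − $2,000) × 0.00917 = $488,583 × 0.00917 = $4,480.30611
Total = $14,278.24611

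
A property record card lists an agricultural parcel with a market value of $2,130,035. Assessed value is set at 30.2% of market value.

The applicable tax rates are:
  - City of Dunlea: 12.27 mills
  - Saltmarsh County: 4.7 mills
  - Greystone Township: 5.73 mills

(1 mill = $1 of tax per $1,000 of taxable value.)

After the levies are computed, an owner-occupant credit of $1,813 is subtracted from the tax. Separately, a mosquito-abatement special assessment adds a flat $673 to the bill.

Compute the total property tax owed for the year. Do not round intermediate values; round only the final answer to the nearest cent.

Assessed value = $2,130,035 × 0.302 = $643,270.57
City of Dunlea: $643,270.57 × 0.01227 = $7,892.9298939
Saltmarsh County: $643,270.57 × 0.0047 = $3,023.371679
Greystone Township: $643,270.57 × 0.00573 = $3,685.9403661
Levies subtotal = $14,602.241939
After credit = $14,602.241939 − $1,813 = $12,789.241939
Total = $12,789.241939 + $673 = $13,462.241939

$13,462.24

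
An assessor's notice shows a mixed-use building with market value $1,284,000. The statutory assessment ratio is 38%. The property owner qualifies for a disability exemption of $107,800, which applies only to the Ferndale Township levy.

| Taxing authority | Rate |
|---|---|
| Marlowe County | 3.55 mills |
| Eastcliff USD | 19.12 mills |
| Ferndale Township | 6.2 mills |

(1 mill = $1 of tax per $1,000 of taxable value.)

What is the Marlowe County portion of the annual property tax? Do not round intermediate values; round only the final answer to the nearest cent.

Assessed value = $1,284,000 × 0.38 = $487,920
Marlowe County taxable value = $487,920 (exemption does not apply)
Marlowe County levy = $487,920 × 0.00355 = $1,732.116

$1,732.12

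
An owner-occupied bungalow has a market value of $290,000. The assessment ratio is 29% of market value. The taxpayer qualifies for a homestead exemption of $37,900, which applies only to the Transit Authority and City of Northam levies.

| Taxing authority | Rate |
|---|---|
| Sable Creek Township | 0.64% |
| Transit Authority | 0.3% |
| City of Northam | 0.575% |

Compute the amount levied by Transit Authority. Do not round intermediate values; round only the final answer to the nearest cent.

Assessed value = $290,000 × 0.29 = $84,100
Transit Authority taxable value = $84,100 − $37,900 = $46,200
Transit Authority levy = $46,200 × 0.003 = $138.6

$138.60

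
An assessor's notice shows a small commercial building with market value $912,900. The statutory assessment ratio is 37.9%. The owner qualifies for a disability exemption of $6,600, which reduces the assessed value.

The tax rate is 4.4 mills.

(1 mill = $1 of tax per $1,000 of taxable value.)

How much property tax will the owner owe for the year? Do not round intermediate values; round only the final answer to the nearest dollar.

Assessed value = $912,900 × 0.379 = $345,989.1
Taxable value = $345,989.1 − $6,600 = $339,389.1
Tax = $339,389.1 × 0.0044 = $1,493.31204

$1,493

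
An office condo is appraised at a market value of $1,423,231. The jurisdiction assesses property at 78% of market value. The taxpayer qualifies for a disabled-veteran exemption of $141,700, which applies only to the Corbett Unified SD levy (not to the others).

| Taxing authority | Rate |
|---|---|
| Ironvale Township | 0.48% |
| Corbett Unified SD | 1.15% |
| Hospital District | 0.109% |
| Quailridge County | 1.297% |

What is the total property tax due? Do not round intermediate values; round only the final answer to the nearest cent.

Assessed value = $1,423,231 × 0.78 = $1,110,120.18
Ironvale Township: $1,110,120.18 × 0.0048 = $5,328.576864
Corbett Unified SD: ($1,110,120.18 − $141,700) × 0.0115 = $968,420.18 × 0.0115 = $11,136.83207
Hospital District: $1,110,120.18 × 0.00109 = $1,210.0309962
Quailridge County: $1,110,120.18 × 0.01297 = $14,398.2587346
Total = $32,073.6986648

$32,073.70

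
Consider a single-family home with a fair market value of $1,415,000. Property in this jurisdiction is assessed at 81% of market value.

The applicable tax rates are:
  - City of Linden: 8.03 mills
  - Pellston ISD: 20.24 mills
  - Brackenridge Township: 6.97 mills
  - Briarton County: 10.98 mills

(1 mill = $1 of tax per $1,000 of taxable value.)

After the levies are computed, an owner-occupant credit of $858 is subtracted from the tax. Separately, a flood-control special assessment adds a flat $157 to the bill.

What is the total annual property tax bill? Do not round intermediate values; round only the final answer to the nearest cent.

$52,274.05

Assessed value = $1,415,000 × 0.81 = $1,146,150
City of Linden: $1,146,150 × 0.00803 = $9,203.5845
Pellston ISD: $1,146,150 × 0.02024 = $23,198.076
Brackenridge Township: $1,146,150 × 0.00697 = $7,988.6655
Briarton County: $1,146,150 × 0.01098 = $12,584.727
Levies subtotal = $52,975.053
After credit = $52,975.053 − $858 = $52,117.053
Total = $52,117.053 + $157 = $52,274.053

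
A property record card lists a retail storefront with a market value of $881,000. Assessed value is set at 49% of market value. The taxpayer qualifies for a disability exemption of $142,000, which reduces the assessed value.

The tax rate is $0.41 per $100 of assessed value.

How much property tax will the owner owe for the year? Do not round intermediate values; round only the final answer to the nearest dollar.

$1,188

Assessed value = $881,000 × 0.49 = $431,690
Taxable value = $431,690 − $142,000 = $289,690
Tax = $289,690 × 0.0041 = $1,187.729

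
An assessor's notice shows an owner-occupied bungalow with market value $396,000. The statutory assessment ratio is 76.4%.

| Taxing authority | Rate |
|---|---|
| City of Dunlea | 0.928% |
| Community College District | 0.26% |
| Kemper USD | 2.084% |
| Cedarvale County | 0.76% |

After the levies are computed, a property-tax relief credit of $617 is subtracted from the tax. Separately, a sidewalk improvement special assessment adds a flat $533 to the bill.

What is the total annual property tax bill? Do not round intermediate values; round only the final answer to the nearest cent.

$12,114.57

Assessed value = $396,000 × 0.764 = $302,544
City of Dunlea: $302,544 × 0.00928 = $2,807.60832
Community College District: $302,544 × 0.0026 = $786.6144
Kemper USD: $302,544 × 0.02084 = $6,305.01696
Cedarvale County: $302,544 × 0.0076 = $2,299.3344
Levies subtotal = $12,198.57408
After credit = $12,198.57408 − $617 = $11,581.57408
Total = $11,581.57408 + $533 = $12,114.57408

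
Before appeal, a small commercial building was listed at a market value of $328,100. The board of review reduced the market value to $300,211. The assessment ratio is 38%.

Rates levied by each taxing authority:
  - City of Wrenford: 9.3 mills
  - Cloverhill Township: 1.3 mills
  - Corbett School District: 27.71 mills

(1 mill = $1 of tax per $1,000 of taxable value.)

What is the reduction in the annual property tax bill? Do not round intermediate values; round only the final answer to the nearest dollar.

$406

Old assessed value = $328,100 × 0.38 = $124,678
New assessed value = $300,211 × 0.38 = $114,080.18
Combined rate = 0.0093 + 0.0013 + 0.02771 = 0.03831
Old tax = $124,678 × 0.03831 = $4,776.41418
New tax = $114,080.18 × 0.03831 = $4,370.4116958
Reduction = $4,776.41418 − $4,370.4116958 = $406.0024842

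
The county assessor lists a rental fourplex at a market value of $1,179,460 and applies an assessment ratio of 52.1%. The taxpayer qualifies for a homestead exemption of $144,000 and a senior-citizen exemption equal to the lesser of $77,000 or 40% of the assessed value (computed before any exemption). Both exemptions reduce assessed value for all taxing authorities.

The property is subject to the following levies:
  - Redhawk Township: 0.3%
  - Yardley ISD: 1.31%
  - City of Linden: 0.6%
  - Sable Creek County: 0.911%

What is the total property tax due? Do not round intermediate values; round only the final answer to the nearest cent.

$12,281.09

Assessed value = $1,179,460 × 0.521 = $614,498.66
Senior-citizen exemption = min($77,000, 40% × $614,498.66) = min($77,000, $245,799.464) = $77,000 (dollar cap binds)
Taxable value = $614,498.66 − $144,000 − $77,000 = $393,498.66
Redhawk Township: $393,498.66 × 0.003 = $1,180.49598
Yardley ISD: $393,498.66 × 0.0131 = $5,154.832446
City of Linden: $393,498.66 × 0.006 = $2,360.99196
Sable Creek County: $393,498.66 × 0.00911 = $3,584.7727926
Total = $12,281.0931786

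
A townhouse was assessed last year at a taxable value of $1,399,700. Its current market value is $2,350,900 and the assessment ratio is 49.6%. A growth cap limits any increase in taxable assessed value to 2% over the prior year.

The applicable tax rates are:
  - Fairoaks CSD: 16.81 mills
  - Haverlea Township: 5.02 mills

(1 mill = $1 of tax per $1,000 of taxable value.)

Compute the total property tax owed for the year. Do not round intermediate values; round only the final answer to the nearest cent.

$25,454.79

Uncapped assessed value = $2,350,900 × 0.496 = $1,166,046.4
Cap limit = $1,399,700 × 1.02 = $1,427,694
Taxable assessed value = min($1,166,046.4, $1,427,694) = $1,166,046.4 (cap does not bind)
Fairoaks CSD: $1,166,046.4 × 0.01681 = $19,601.239984
Haverlea Township: $1,166,046.4 × 0.00502 = $5,853.552928
Total = $25,454.792912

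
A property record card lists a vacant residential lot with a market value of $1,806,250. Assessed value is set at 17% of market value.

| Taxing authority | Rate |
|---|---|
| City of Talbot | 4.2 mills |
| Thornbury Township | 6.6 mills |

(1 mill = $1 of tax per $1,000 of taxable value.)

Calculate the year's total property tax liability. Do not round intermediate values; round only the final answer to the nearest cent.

$3,316.28

Assessed value = $1,806,250 × 0.17 = $307,062.5
City of Talbot: $307,062.5 × 0.0042 = $1,289.6625
Thornbury Township: $307,062.5 × 0.0066 = $2,026.6125
Total = $1,289.6625 + $2,026.6125 = $3,316.275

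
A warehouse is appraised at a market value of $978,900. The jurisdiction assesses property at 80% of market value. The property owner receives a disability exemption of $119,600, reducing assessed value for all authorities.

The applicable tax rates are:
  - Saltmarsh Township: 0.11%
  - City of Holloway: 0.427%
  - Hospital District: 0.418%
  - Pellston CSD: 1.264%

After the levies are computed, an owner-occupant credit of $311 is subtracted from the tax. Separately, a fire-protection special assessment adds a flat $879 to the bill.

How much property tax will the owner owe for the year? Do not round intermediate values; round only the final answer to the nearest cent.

Assessed value = $978,900 × 0.8 = $783,120
Taxable value = $783,120 − $119,600 = $663,520
Saltmarsh Township: $663,520 × 0.0011 = $729.872
City of Holloway: $663,520 × 0.00427 = $2,833.2304
Hospital District: $663,520 × 0.00418 = $2,773.5136
Pellston CSD: $663,520 × 0.01264 = $8,386.8928
Levies subtotal = $14,723.5088
After credit = $14,723.5088 − $311 = $14,412.5088
Total = $14,412.5088 + $879 = $15,291.5088

$15,291.51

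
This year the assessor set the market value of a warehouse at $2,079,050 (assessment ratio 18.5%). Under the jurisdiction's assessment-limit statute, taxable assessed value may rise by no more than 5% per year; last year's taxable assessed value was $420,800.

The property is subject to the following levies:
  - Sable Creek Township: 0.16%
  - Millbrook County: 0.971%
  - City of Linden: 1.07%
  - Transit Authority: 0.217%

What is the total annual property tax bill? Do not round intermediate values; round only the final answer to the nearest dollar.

$9,300

Uncapped assessed value = $2,079,050 × 0.185 = $384,624.25
Cap limit = $420,800 × 1.05 = $441,840
Taxable assessed value = min($384,624.25, $441,840) = $384,624.25 (cap does not bind)
Sable Creek Township: $384,624.25 × 0.0016 = $615.3988
Millbrook County: $384,624.25 × 0.00971 = $3,734.7014675
City of Linden: $384,624.25 × 0.0107 = $4,115.479475
Transit Authority: $384,624.25 × 0.00217 = $834.6346225
Total = $9,300.214365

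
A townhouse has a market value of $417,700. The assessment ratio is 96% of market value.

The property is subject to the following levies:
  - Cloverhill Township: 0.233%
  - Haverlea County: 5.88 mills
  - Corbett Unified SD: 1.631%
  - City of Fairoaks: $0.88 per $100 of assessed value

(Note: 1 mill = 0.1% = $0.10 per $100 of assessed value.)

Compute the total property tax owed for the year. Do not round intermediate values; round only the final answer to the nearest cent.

$13,361.05

Assessed value = $417,700 × 0.96 = $400,992
Cloverhill Township: $400,992 × 0.00233 = $934.31136
Haverlea County: $400,992 × 0.00588 = $2,357.83296
Corbett Unified SD: $400,992 × 0.01631 = $6,540.17952
City of Fairoaks: $400,992 × 0.0088 = $3,528.7296
Total = $13,361.05344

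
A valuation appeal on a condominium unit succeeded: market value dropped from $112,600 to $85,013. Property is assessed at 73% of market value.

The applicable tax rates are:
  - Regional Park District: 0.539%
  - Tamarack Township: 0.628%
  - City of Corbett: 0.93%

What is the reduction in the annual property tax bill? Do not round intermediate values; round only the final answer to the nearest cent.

$422.30

Old assessed value = $112,600 × 0.73 = $82,198
New assessed value = $85,013 × 0.73 = $62,059.49
Combined rate = 0.00539 + 0.00628 + 0.0093 = 0.02097
Old tax = $82,198 × 0.02097 = $1,723.69206
New tax = $62,059.49 × 0.02097 = $1,301.3875053
Reduction = $1,723.69206 − $1,301.3875053 = $422.3045547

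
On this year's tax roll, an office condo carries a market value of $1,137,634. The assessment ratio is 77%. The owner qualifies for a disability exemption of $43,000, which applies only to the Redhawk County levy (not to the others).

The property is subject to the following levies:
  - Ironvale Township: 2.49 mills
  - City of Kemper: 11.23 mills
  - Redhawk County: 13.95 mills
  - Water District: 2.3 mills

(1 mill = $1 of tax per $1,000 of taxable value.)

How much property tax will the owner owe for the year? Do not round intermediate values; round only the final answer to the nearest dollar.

$25,653

Assessed value = $1,137,634 × 0.77 = $875,978.18
Ironvale Township: $875,978.18 × 0.00249 = $2,181.1856682
City of Kemper: $875,978.18 × 0.01123 = $9,837.2349614
Redhawk County: ($875,978.18 − $43,000) × 0.01395 = $832,978.18 × 0.01395 = $11,620.045611
Water District: $875,978.18 × 0.0023 = $2,014.749814
Total = $25,653.2160546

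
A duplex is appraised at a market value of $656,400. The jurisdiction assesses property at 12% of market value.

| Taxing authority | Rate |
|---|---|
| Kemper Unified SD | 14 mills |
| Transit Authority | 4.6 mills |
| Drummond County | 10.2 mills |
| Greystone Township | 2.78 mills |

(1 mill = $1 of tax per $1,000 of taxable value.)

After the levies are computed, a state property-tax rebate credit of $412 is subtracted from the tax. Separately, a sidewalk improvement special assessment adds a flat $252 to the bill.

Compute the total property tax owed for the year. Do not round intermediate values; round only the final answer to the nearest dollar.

$2,327

Assessed value = $656,400 × 0.12 = $78,768
Kemper Unified SD: $78,768 × 0.014 = $1,102.752
Transit Authority: $78,768 × 0.0046 = $362.3328
Drummond County: $78,768 × 0.0102 = $803.4336
Greystone Township: $78,768 × 0.00278 = $218.97504
Levies subtotal = $2,487.49344
After credit = $2,487.49344 − $412 = $2,075.49344
Total = $2,075.49344 + $252 = $2,327.49344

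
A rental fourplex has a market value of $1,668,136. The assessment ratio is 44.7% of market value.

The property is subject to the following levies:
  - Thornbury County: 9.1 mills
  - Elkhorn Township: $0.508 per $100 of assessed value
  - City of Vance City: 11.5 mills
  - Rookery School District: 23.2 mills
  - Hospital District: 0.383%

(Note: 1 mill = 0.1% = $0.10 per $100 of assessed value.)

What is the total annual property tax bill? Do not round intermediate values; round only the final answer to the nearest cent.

$39,303.57

Assessed value = $1,668,136 × 0.447 = $745,656.792
Thornbury County: $745,656.792 × 0.0091 = $6,785.4768072
Elkhorn Township: $745,656.792 × 0.00508 = $3,787.93650336
City of Vance City: $745,656.792 × 0.0115 = $8,575.053108
Rookery School District: $745,656.792 × 0.0232 = $17,299.2375744
Hospital District: $745,656.792 × 0.00383 = $2,855.86551336
Total = $39,303.56950632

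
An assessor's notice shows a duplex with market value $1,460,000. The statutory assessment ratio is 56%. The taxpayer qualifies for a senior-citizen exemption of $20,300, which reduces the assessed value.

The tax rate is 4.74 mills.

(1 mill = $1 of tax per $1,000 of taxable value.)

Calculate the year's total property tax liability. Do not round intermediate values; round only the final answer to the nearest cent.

Assessed value = $1,460,000 × 0.56 = $817,600
Taxable value = $817,600 − $20,300 = $797,300
Tax = $797,300 × 0.00474 = $3,779.202

$3,779.20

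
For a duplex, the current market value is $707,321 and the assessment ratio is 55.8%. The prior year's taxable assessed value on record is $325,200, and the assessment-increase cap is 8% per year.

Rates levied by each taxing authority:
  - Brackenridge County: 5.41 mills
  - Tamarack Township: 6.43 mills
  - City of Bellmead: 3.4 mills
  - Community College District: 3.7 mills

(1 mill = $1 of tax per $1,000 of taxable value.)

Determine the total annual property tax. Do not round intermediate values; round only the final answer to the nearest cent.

$6,652.03

Uncapped assessed value = $707,321 × 0.558 = $394,685.118
Cap limit = $325,200 × 1.08 = $351,216
Taxable assessed value = min($394,685.118, $351,216) = $351,216 (cap binds)
Brackenridge County: $351,216 × 0.00541 = $1,900.07856
Tamarack Township: $351,216 × 0.00643 = $2,258.31888
City of Bellmead: $351,216 × 0.0034 = $1,194.1344
Community College District: $351,216 × 0.0037 = $1,299.4992
Total = $6,652.03104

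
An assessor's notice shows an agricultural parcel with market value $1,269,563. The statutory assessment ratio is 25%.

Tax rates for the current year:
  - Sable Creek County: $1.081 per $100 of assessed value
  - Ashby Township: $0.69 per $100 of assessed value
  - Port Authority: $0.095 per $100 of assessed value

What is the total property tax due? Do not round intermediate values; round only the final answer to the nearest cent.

Assessed value = $1,269,563 × 0.25 = $317,390.75
Sable Creek County: $317,390.75 × 0.01081 = $3,430.9940075
Ashby Township: $317,390.75 × 0.0069 = $2,189.996175
Port Authority: $317,390.75 × 0.00095 = $301.5212125
Total = $3,430.9940075 + $2,189.996175 + $301.5212125 = $5,922.511395

$5,922.51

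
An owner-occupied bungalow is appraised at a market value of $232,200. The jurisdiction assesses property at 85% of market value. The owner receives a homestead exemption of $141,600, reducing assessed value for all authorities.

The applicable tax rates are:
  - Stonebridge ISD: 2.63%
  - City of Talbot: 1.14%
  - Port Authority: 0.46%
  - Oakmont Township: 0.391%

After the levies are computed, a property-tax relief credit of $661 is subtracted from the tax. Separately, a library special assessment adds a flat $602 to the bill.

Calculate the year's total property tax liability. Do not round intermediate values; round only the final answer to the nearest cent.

Assessed value = $232,200 × 0.85 = $197,370
Taxable value = $197,370 − $141,600 = $55,770
Stonebridge ISD: $55,770 × 0.0263 = $1,466.751
City of Talbot: $55,770 × 0.0114 = $635.778
Port Authority: $55,770 × 0.0046 = $256.542
Oakmont Township: $55,770 × 0.00391 = $218.0607
Levies subtotal = $2,577.1317
After credit = $2,577.1317 − $661 = $1,916.1317
Total = $1,916.1317 + $602 = $2,518.1317

$2,518.13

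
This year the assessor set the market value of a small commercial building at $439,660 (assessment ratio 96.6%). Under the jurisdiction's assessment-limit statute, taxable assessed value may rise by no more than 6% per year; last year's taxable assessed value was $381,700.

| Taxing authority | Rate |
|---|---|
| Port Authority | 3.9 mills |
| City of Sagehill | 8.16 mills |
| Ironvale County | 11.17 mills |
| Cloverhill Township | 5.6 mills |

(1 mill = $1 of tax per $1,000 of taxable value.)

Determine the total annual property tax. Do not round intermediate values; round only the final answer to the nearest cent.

Uncapped assessed value = $439,660 × 0.966 = $424,711.56
Cap limit = $381,700 × 1.06 = $404,602
Taxable assessed value = min($424,711.56, $404,602) = $404,602 (cap binds)
Port Authority: $404,602 × 0.0039 = $1,577.9478
City of Sagehill: $404,602 × 0.00816 = $3,301.55232
Ironvale County: $404,602 × 0.01117 = $4,519.40434
Cloverhill Township: $404,602 × 0.0056 = $2,265.7712
Total = $11,664.67566

$11,664.68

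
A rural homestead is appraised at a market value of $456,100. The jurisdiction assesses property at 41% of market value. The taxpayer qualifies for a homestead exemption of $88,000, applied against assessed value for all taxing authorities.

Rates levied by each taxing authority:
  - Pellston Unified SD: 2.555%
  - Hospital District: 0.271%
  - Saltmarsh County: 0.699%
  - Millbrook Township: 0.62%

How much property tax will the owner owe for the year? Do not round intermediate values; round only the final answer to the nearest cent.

$4,103.59

Assessed value = $456,100 × 0.41 = $187,001
Taxable value = $187,001 − $88,000 = $99,001
Pellston Unified SD: $99,001 × 0.02555 = $2,529.47555
Hospital District: $99,001 × 0.00271 = $268.29271
Saltmarsh County: $99,001 × 0.00699 = $692.01699
Millbrook Township: $99,001 × 0.0062 = $613.8062
Total = $2,529.47555 + $268.29271 + $692.01699 + $613.8062 = $4,103.59145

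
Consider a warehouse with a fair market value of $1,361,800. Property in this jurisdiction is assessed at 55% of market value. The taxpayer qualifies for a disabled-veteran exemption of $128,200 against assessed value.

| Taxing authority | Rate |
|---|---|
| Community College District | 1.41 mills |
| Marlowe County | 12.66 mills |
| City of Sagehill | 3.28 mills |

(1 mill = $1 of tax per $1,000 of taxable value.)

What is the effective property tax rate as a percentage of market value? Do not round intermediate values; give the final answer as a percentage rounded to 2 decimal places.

0.79%

Assessed value = $1,361,800 × 0.55 = $748,990
Taxable value = $748,990 − $128,200 = $620,790
Community College District: $620,790 × 0.00141 = $875.3139
Marlowe County: $620,790 × 0.01266 = $7,859.2014
City of Sagehill: $620,790 × 0.00328 = $2,036.1912
Total tax = $10,770.7065
Effective rate = $10,770.7065 ÷ $1,361,800 = 0.79% of market value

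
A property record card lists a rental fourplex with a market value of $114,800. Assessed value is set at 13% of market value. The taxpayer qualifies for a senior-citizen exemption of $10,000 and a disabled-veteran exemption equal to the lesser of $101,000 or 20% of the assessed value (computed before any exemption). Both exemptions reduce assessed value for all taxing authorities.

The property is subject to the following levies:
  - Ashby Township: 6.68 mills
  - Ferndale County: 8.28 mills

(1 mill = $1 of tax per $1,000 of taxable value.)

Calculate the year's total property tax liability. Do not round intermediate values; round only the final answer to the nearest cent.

Assessed value = $114,800 × 0.13 = $14,924
Disabled-veteran exemption = min($101,000, 20% × $14,924) = min($101,000, $2,984.8) = $2,984.8 (percentage binds)
Taxable value = $14,924 − $10,000 − $2,984.8 = $1,939.2
Ashby Township: $1,939.2 × 0.00668 = $12.953856
Ferndale County: $1,939.2 × 0.00828 = $16.056576
Total = $29.010432

$29.01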